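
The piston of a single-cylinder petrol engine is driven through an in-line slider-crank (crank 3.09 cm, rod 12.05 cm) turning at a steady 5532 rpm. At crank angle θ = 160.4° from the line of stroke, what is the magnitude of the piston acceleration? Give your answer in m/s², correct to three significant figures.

ω = 2π·5532/60 = 579.3 rad/s
x(θ) = r cosθ + √(L² − r² sin²θ); with ω constant, a = ω²·d²x/dθ².
d²x/dθ² = −r cosθ − r²(cos2θ)/√u − r⁴ sin²2θ/(4u^{3/2}),  u = L² − r² sin²θ = 0.0144128 m².
Substituting r = 0.0309 m, L = 0.1205 m, θ = 160.4°: d²x/dθ² = +0.022894 m.
a = ω²·d²x/dθ² = (579.3)²·(+0.022894) = +7683.1 m/s²;  |a| = 7683.1 m/s².

7680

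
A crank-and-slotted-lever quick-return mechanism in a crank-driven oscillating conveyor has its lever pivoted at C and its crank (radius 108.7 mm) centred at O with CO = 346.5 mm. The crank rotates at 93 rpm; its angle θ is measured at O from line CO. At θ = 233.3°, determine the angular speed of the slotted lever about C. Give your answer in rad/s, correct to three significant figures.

ω = 9.739 rad/s (from 93 rpm).
Crank pin A relative to C: A = (d + r cosθ, r sinθ); lever angle φ = atan2(r sinθ, d + r cosθ).
Differentiating tanφ: φ̇ = rω(d cosθ + r)/(d² + r² + 2dr cosθ).
d² + r² + 2dr cosθ = |CA|² = 0.0868594 m²;  d cosθ + r = -0.098377 m.
|ω_lever| = |0.1087·9.739·-0.098377| / 0.0868594 = 1.199 rad/s.

1.20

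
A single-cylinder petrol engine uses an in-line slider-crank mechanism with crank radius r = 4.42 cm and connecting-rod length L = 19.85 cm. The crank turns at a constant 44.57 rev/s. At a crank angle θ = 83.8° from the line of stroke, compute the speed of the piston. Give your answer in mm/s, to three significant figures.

12600

ω = 2π·44.6 = 280 rad/s
For an in-line slider-crank, x = r cosθ + √(L² − r² sin²θ), so v = −rω sinθ·[1 + r cosθ/√(L² − r² sin²θ)].
With r = 0.0442 m, L = 0.1985 m, θ = 83.8°: √(L² − r² sin²θ) = 0.19358 m.
v = −0.0442·280·0.99415·[1 + 0.0442·0.10800/0.19358] = -12.609 m/s.
|v| = 12.609 m/s = 12609 mm/s.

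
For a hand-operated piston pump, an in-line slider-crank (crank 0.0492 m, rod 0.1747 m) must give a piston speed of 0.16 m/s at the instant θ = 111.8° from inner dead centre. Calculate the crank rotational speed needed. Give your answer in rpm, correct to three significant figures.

37.5

For an in-line slider-crank, |v_piston| = rω|sinθ|·[1 + r cosθ/√(L² − r² sin²θ)].
With r = 0.0492 m, L = 0.1747 m, θ = 111.8°: the bracketed kinematic factor |dx/dθ| = 0.040732 m.
ω = v/|dx/dθ| = 0.16/0.040732 = 3.9282 rad/s.
N = 60ω/(2π) = 37.511 rpm.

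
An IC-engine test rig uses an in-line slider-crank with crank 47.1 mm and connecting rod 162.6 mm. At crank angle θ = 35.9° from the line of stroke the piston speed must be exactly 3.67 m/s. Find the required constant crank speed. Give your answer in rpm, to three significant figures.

1020

For an in-line slider-crank, |v_piston| = rω|sinθ|·[1 + r cosθ/√(L² − r² sin²θ)].
With r = 0.0471 m, L = 0.1626 m, θ = 35.9°: the bracketed kinematic factor |dx/dθ| = 0.034194 m.
ω = v/|dx/dθ| = 3.67/0.034194 = 107.33 rad/s.
N = 60ω/(2π) = 1024.9 rpm.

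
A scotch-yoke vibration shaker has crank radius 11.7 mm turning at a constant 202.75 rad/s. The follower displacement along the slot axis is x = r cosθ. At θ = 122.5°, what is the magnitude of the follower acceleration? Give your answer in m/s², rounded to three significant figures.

ω = 202.8 rad/s
x = r cosθ ⇒ ẍ = −rω² cosθ (ω constant).
|a| = rω²|cosθ| = 0.0117·(202.8)²·|cos 122.5°| = 258.42 m/s².

258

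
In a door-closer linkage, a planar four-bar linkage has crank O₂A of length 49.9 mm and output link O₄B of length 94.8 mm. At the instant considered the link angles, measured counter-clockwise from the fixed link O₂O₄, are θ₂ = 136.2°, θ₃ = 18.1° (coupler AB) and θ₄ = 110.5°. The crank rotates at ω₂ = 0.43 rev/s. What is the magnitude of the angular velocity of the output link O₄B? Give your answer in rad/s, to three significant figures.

ω₂ = 2.702 rad/s (from 0.43 rev/s).
Differentiating the loop-closure r₂e^{iθ₂}+r₃e^{iθ₃}=r₁+r₄e^{iθ₄} gives r₂ω₂e^{iθ₂}+r₃ω₃e^{iθ₃}=r₄ω₄e^{iθ₄}.
Eliminating the other unknown: ω₄ = r₂ω₂ sin(θ₂−θ₃) / [r₄ sin(θ₄−θ₃)].
Numerator sine = +0.88213; denominator sine = +0.99912.
Result = 0.0499·2.702·(+0.88213) / (0.0948·(+0.99912)) = +1.2556 rad/s; magnitude 1.2556 rad/s.

1.26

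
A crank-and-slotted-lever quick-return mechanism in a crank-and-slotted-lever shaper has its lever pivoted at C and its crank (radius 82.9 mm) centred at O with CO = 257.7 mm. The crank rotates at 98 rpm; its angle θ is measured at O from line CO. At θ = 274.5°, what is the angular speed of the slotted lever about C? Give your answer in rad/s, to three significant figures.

1.14

ω = 10.26 rad/s (from 98 rpm).
Crank pin A relative to C: A = (d + r cosθ, r sinθ); lever angle φ = atan2(r sinθ, d + r cosθ).
Differentiating tanφ: φ̇ = rω(d cosθ + r)/(d² + r² + 2dr cosθ).
d² + r² + 2dr cosθ = |CA|² = 0.076634 m²;  d cosθ + r = +0.10312 m.
|ω_lever| = |0.0829·10.26·+0.10312| / 0.076634 = 1.1448 rad/s.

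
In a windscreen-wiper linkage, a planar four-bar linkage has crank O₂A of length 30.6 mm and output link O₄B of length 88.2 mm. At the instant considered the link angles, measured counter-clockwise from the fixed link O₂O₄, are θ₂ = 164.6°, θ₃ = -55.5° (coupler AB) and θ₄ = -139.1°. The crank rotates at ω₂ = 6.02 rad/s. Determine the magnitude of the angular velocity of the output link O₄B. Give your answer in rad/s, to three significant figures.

ω₂ = 6.02 rad/s
Differentiating the loop-closure r₂e^{iθ₂}+r₃e^{iθ₃}=r₁+r₄e^{iθ₄} gives r₂ω₂e^{iθ₂}+r₃ω₃e^{iθ₃}=r₄ω₄e^{iθ₄}.
Eliminating the other unknown: ω₄ = r₂ω₂ sin(θ₂−θ₃) / [r₄ sin(θ₄−θ₃)].
Numerator sine = -0.64412; denominator sine = -0.99377.
Result = 0.0306·6.02·(-0.64412) / (0.0882·(-0.99377)) = +1.3537 rad/s; magnitude 1.3537 rad/s.

1.35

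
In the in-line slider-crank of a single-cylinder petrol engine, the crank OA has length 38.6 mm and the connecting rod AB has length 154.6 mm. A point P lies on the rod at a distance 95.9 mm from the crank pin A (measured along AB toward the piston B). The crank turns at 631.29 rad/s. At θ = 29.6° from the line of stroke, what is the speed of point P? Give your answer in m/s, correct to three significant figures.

ω = 631.3 rad/s.  Crank-pin speed |V_A| = rω = 24.368 m/s, perpendicular to OA.
Rod angle: sinφ = −(r/L) sinθ ⇒ φ = -7.084°; ω_rod = −rω cosθ/√(L²−r²sin²θ) = -138.1 rad/s.
V_P = V_A + ω_rod × AP, with AP = 0.0959 m along the rod.
Components: V_Px = −rω sinθ − a·ω_rod·sinφ = -13.67 m/s;  V_Py = rω cosθ + a·ω_rod·cosφ = +8.0447 m/s.
|V_P| = √(V_Px² + V_Py²) = 15.861 m/s.

15.9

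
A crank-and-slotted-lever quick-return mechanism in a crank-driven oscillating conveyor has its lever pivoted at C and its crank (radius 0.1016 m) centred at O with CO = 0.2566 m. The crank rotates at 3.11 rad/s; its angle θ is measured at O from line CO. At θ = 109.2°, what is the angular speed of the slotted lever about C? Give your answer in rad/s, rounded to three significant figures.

ω = 3.11 rad/s
Crank pin A relative to C: A = (d + r cosθ, r sinθ); lever angle φ = atan2(r sinθ, d + r cosθ).
Differentiating tanφ: φ̇ = rω(d cosθ + r)/(d² + r² + 2dr cosθ).
d² + r² + 2dr cosθ = |CA|² = 0.0590186 m²;  d cosθ + r = +0.017213 m.
|ω_lever| = |0.1016·3.11·+0.017213| / 0.0590186 = 0.092155 rad/s.

0.0922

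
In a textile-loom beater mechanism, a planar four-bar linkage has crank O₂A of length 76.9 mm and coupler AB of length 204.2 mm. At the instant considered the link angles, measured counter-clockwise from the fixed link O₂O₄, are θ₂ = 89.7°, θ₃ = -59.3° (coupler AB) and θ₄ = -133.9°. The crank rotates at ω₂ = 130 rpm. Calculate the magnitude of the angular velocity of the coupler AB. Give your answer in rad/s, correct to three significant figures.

ω₂ = 13.61 rad/s (from 130 rpm).
Differentiating the loop-closure r₂e^{iθ₂}+r₃e^{iθ₃}=r₁+r₄e^{iθ₄} gives r₂ω₂e^{iθ₂}+r₃ω₃e^{iθ₃}=r₄ω₄e^{iθ₄}.
Eliminating the other unknown: ω₃ = r₂ω₂ sin(θ₄−θ₂) / [r₃ sin(θ₃−θ₄)].
Numerator sine = +0.68962; denominator sine = +0.96410.
Result = 0.0769·13.61·(+0.68962) / (0.2042·(+0.96410)) = +3.6672 rad/s; magnitude 3.6672 rad/s.

3.67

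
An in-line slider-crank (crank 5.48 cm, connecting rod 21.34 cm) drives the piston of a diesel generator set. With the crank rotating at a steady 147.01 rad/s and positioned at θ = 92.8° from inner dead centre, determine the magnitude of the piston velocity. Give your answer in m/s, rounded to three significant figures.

ω = 147 rad/s
For an in-line slider-crank, x = r cosθ + √(L² − r² sin²θ), so v = −rω sinθ·[1 + r cosθ/√(L² − r² sin²θ)].
With r = 0.0548 m, L = 0.2134 m, θ = 92.8°: √(L² − r² sin²θ) = 0.20626 m.
v = −0.0548·147·0.99881·[1 + 0.0548·-0.04885/0.20626] = -7.9421 m/s.
|v| = 7.9421 m/s.

7.94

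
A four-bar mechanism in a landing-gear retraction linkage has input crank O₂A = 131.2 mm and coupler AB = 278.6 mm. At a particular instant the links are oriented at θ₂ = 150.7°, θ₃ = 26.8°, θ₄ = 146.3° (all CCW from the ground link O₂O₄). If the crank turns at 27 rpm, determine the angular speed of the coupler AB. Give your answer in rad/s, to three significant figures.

0.117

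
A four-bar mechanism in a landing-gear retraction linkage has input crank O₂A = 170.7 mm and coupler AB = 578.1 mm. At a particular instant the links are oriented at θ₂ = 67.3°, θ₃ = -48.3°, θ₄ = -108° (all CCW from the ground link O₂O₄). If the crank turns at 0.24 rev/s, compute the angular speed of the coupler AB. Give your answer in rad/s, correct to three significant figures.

0.0423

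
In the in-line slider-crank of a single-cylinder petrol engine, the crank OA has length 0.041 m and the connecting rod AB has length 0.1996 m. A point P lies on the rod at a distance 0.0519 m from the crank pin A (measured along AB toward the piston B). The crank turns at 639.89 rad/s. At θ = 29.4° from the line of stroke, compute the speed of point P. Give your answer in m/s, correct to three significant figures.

21.6

ω = 639.9 rad/s.  Crank-pin speed |V_A| = rω = 26.235 m/s, perpendicular to OA.
Rod angle: sinφ = −(r/L) sinθ ⇒ φ = -5.787°; ω_rod = −rω cosθ/√(L²−r²sin²θ) = -115.1 rad/s.
V_P = V_A + ω_rod × AP, with AP = 0.0519 m along the rod.
Components: V_Px = −rω sinθ − a·ω_rod·sinφ = -13.481 m/s;  V_Py = rω cosθ + a·ω_rod·cosφ = +16.914 m/s.
|V_P| = √(V_Px² + V_Py²) = 21.629 m/s.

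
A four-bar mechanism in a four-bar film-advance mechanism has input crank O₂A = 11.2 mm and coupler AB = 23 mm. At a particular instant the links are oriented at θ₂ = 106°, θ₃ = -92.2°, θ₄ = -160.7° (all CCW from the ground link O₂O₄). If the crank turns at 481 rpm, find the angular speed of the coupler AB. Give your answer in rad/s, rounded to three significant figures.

26.3

ω₂ = 50.37 rad/s (from 481 rpm).
Differentiating the loop-closure r₂e^{iθ₂}+r₃e^{iθ₃}=r₁+r₄e^{iθ₄} gives r₂ω₂e^{iθ₂}+r₃ω₃e^{iθ₃}=r₄ω₄e^{iθ₄}.
Eliminating the other unknown: ω₃ = r₂ω₂ sin(θ₄−θ₂) / [r₃ sin(θ₃−θ₄)].
Numerator sine = +0.99834; denominator sine = +0.93042.
Result = 0.0112·50.37·(+0.99834) / (0.023·(+0.93042)) = +26.319 rad/s; magnitude 26.319 rad/s.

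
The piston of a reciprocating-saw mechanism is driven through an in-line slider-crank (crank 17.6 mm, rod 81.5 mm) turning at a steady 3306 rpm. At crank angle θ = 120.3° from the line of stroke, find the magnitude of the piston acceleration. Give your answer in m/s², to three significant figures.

1290

ω = 2π·3306/60 = 346.2 rad/s
x(θ) = r cosθ + √(L² − r² sin²θ); with ω constant, a = ω²·d²x/dθ².
d²x/dθ² = −r cosθ − r²(cos2θ)/√u − r⁴ sin²2θ/(4u^{3/2}),  u = L² − r² sin²θ = 0.00641134 m².
Substituting r = 0.0176 m, L = 0.0815 m, θ = 120.3°: d²x/dθ² = +0.010743 m.
a = ω²·d²x/dθ² = (346.2)²·(+0.010743) = +1287.7 m/s²;  |a| = 1287.7 m/s².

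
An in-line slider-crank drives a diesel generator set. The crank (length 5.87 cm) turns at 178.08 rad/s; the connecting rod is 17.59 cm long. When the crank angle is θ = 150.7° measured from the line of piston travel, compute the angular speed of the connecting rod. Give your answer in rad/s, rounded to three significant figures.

52.5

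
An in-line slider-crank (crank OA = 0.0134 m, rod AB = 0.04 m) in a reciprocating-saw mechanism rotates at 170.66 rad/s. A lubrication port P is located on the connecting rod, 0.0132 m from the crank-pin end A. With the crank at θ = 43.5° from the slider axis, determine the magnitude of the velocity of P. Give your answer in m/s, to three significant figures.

ω = 170.7 rad/s.  Crank-pin speed |V_A| = rω = 2.2868 m/s, perpendicular to OA.
Rod angle: sinφ = −(r/L) sinθ ⇒ φ = -13.332°; ω_rod = −rω cosθ/√(L²−r²sin²θ) = -42.619 rad/s.
V_P = V_A + ω_rod × AP, with AP = 0.0132 m along the rod.
Components: V_Px = −rω sinθ − a·ω_rod·sinφ = -1.7039 m/s;  V_Py = rω cosθ + a·ω_rod·cosφ = +1.1114 m/s.
|V_P| = √(V_Px² + V_Py²) = 2.0343 m/s.

2.03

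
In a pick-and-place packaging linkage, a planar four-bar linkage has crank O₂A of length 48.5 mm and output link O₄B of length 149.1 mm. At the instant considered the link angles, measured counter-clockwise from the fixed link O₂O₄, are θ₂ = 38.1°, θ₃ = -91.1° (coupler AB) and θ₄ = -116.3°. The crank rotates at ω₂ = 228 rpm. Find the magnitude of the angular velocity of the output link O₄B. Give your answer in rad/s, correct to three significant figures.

14.1

ω₂ = 23.88 rad/s (from 228 rpm).
Differentiating the loop-closure r₂e^{iθ₂}+r₃e^{iθ₃}=r₁+r₄e^{iθ₄} gives r₂ω₂e^{iθ₂}+r₃ω₃e^{iθ₃}=r₄ω₄e^{iθ₄}.
Eliminating the other unknown: ω₄ = r₂ω₂ sin(θ₂−θ₃) / [r₄ sin(θ₄−θ₃)].
Numerator sine = +0.77494; denominator sine = -0.42578.
Result = 0.0485·23.88·(+0.77494) / (0.1491·(-0.42578)) = -14.136 rad/s; magnitude 14.136 rad/s.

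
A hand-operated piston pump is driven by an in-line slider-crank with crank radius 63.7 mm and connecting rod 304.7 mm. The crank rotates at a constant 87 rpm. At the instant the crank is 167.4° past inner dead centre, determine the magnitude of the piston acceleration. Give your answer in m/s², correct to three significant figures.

4.16

ω = 2π·87/60 = 9.111 rad/s
x(θ) = r cosθ + √(L² − r² sin²θ); with ω constant, a = ω²·d²x/dθ².
d²x/dθ² = −r cosθ − r²(cos2θ)/√u − r⁴ sin²2θ/(4u^{3/2}),  u = L² − r² sin²θ = 0.092649 m².
Substituting r = 0.0637 m, L = 0.3047 m, θ = 167.4°: d²x/dθ² = +0.050077 m.
a = ω²·d²x/dθ² = (9.111)²·(+0.050077) = +4.1566 m/s²;  |a| = 4.1566 m/s².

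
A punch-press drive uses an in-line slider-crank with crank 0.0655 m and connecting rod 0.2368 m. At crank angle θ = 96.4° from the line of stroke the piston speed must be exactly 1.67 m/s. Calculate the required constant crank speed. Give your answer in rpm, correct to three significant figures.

253

For an in-line slider-crank, |v_piston| = rω|sinθ|·[1 + r cosθ/√(L² − r² sin²θ)].
With r = 0.0655 m, L = 0.2368 m, θ = 96.4°: the bracketed kinematic factor |dx/dθ| = 0.063004 m.
ω = v/|dx/dθ| = 1.67/0.063004 = 26.506 rad/s.
N = 60ω/(2π) = 253.11 rpm.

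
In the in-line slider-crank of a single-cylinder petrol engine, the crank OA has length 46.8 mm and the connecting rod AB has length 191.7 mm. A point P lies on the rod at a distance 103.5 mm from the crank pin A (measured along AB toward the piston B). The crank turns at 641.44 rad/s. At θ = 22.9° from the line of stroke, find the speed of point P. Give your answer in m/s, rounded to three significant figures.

18.3

ω = 641.4 rad/s.  Crank-pin speed |V_A| = rω = 30.019 m/s, perpendicular to OA.
Rod angle: sinφ = −(r/L) sinθ ⇒ φ = -5.451°; ω_rod = −rω cosθ/√(L²−r²sin²θ) = -144.91 rad/s.
V_P = V_A + ω_rod × AP, with AP = 0.1035 m along the rod.
Components: V_Px = −rω sinθ − a·ω_rod·sinφ = -13.106 m/s;  V_Py = rω cosθ + a·ω_rod·cosφ = +12.723 m/s.
|V_P| = √(V_Px² + V_Py²) = 18.266 m/s.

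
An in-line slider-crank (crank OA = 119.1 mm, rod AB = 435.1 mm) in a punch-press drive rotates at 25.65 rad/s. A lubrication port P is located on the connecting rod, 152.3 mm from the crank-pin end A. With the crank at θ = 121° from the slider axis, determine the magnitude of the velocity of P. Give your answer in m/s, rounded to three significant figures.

2.69

ω = 25.65 rad/s.  Crank-pin speed |V_A| = rω = 3.0549 m/s, perpendicular to OA.
Rod angle: sinφ = −(r/L) sinθ ⇒ φ = -13.570°; ω_rod = −rω cosθ/√(L²−r²sin²θ) = +3.72 rad/s.
V_P = V_A + ω_rod × AP, with AP = 0.1523 m along the rod.
Components: V_Px = −rω sinθ − a·ω_rod·sinφ = -2.4856 m/s;  V_Py = rω cosθ + a·ω_rod·cosφ = -1.0227 m/s.
|V_P| = √(V_Px² + V_Py²) = 2.6878 m/s.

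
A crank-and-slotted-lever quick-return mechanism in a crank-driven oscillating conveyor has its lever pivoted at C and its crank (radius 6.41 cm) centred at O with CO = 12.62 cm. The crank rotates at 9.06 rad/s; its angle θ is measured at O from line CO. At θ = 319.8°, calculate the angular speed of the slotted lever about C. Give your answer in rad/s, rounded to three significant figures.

2.88

ω = 9.06 rad/s
Crank pin A relative to C: A = (d + r cosθ, r sinθ); lever angle φ = atan2(r sinθ, d + r cosθ).
Differentiating tanφ: φ̇ = rω(d cosθ + r)/(d² + r² + 2dr cosθ).
d² + r² + 2dr cosθ = |CA|² = 0.0323926 m²;  d cosθ + r = +0.16049 m.
|ω_lever| = |0.0641·9.06·+0.16049| / 0.0323926 = 2.8773 rad/s.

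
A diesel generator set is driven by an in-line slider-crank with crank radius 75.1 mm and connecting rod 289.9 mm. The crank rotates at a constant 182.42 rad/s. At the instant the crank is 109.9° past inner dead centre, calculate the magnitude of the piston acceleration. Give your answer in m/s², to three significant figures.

1360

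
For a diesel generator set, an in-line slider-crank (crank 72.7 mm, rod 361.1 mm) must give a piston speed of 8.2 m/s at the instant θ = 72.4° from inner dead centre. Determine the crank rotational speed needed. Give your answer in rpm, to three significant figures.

1060

For an in-line slider-crank, |v_piston| = rω|sinθ|·[1 + r cosθ/√(L² − r² sin²θ)].
With r = 0.0727 m, L = 0.3611 m, θ = 72.4°: the bracketed kinematic factor |dx/dθ| = 0.073595 m.
ω = v/|dx/dθ| = 8.2/0.073595 = 111.42 rad/s.
N = 60ω/(2π) = 1064 rpm.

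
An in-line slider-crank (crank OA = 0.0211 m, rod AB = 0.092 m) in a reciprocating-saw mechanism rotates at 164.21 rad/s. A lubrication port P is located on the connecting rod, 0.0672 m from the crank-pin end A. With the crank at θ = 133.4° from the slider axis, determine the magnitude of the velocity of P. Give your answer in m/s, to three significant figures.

2.31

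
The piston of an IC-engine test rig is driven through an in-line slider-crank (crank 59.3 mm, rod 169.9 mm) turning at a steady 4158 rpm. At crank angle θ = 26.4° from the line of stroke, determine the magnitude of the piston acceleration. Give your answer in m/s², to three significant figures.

12600

ω = 2π·4158/60 = 435.4 rad/s
x(θ) = r cosθ + √(L² − r² sin²θ); with ω constant, a = ω²·d²x/dθ².
d²x/dθ² = −r cosθ − r²(cos2θ)/√u − r⁴ sin²2θ/(4u^{3/2}),  u = L² − r² sin²θ = 0.0281708 m².
Substituting r = 0.0593 m, L = 0.1699 m, θ = 26.4°: d²x/dθ² = -0.066198 m.
a = ω²·d²x/dθ² = (435.4)²·(-0.066198) = -12551 m/s²;  |a| = 12551 m/s².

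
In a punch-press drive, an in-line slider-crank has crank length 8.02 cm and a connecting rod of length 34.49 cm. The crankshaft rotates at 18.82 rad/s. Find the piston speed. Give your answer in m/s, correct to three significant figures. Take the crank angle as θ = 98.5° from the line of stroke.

1.44

ω = 18.82 rad/s
For an in-line slider-crank, x = r cosθ + √(L² − r² sin²θ), so v = −rω sinθ·[1 + r cosθ/√(L² − r² sin²θ)].
With r = 0.0802 m, L = 0.3449 m, θ = 98.5°: √(L² − r² sin²θ) = 0.33566 m.
v = −0.0802·18.82·0.98902·[1 + 0.0802·-0.14781/0.33566] = -1.4401 m/s.
|v| = 1.4401 m/s.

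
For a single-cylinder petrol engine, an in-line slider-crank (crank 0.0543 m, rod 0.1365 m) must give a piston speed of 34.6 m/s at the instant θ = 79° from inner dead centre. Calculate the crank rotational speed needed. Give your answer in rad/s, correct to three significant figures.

600

For an in-line slider-crank, |v_piston| = rω|sinθ|·[1 + r cosθ/√(L² − r² sin²θ)].
With r = 0.0543 m, L = 0.1365 m, θ = 79°: the bracketed kinematic factor |dx/dθ| = 0.057697 m.
ω = v/|dx/dθ| = 34.6/0.057697 = 599.68 rad/s.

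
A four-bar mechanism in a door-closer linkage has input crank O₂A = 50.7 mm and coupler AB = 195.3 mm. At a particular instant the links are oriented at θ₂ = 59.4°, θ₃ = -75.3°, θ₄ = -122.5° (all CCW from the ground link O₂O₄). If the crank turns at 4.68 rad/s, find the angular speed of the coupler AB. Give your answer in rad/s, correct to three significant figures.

0.0549

ω₂ = 4.68 rad/s
Differentiating the loop-closure r₂e^{iθ₂}+r₃e^{iθ₃}=r₁+r₄e^{iθ₄} gives r₂ω₂e^{iθ₂}+r₃ω₃e^{iθ₃}=r₄ω₄e^{iθ₄}.
Eliminating the other unknown: ω₃ = r₂ω₂ sin(θ₄−θ₂) / [r₃ sin(θ₃−θ₄)].
Numerator sine = +0.03316; denominator sine = +0.73373.
Result = 0.0507·4.68·(+0.03316) / (0.1953·(+0.73373)) = +0.054899 rad/s; magnitude 0.054899 rad/s.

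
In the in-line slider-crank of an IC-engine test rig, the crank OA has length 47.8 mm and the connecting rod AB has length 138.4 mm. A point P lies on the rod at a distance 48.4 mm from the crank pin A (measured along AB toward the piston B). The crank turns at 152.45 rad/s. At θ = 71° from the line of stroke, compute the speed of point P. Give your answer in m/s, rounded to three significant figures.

ω = 152.4 rad/s.  Crank-pin speed |V_A| = rω = 7.2871 m/s, perpendicular to OA.
Rod angle: sinφ = −(r/L) sinθ ⇒ φ = -19.060°; ω_rod = −rω cosθ/√(L²−r²sin²θ) = -18.136 rad/s.
V_P = V_A + ω_rod × AP, with AP = 0.0484 m along the rod.
Components: V_Px = −rω sinθ − a·ω_rod·sinφ = -7.1768 m/s;  V_Py = rω cosθ + a·ω_rod·cosφ = +1.5428 m/s.
|V_P| = √(V_Px² + V_Py²) = 7.3407 m/s.

7.34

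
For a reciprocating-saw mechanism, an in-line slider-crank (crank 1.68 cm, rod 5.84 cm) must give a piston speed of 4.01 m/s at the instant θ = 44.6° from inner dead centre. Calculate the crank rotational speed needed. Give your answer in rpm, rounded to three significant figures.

2680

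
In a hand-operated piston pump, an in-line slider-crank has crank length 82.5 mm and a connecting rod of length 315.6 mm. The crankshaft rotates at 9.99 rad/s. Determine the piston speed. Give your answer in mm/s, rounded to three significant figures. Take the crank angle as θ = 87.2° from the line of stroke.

ω = 9.99 rad/s
For an in-line slider-crank, x = r cosθ + √(L² − r² sin²θ), so v = −rω sinθ·[1 + r cosθ/√(L² − r² sin²θ)].
With r = 0.0825 m, L = 0.3156 m, θ = 87.2°: √(L² − r² sin²θ) = 0.30465 m.
v = −0.0825·9.99·0.99881·[1 + 0.0825·0.04885/0.30465] = -0.83408 m/s.
|v| = 0.83408 m/s = 834.08 mm/s.

834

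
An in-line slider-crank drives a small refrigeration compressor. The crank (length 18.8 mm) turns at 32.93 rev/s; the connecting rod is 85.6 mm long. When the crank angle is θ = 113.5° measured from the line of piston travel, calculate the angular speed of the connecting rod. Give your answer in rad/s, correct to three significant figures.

ω = 206.9 rad/s (converted from 32.93 rev/s).
The rod makes angle φ with the slider axis where L sinφ = r sinθ; differentiating, L cosφ·φ̇ = r ω cosθ.
L cosφ = √(L² − r² sin²θ) = 0.083846 m.
|ω_rod| = r ω |cosθ| / √(L² − r² sin²θ) = 0.0188·206.9·0.39875/0.083846 = 18.499 rad/s.

18.5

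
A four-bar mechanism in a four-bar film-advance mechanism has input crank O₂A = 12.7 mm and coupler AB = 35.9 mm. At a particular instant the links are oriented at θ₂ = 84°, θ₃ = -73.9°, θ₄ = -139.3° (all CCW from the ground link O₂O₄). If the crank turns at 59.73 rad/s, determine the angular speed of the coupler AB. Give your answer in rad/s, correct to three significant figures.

ω₂ = 59.73 rad/s
Differentiating the loop-closure r₂e^{iθ₂}+r₃e^{iθ₃}=r₁+r₄e^{iθ₄} gives r₂ω₂e^{iθ₂}+r₃ω₃e^{iθ₃}=r₄ω₄e^{iθ₄}.
Eliminating the other unknown: ω₃ = r₂ω₂ sin(θ₄−θ₂) / [r₃ sin(θ₃−θ₄)].
Numerator sine = +0.68582; denominator sine = +0.90924.
Result = 0.0127·59.73·(+0.68582) / (0.0359·(+0.90924)) = +15.938 rad/s; magnitude 15.938 rad/s.

15.9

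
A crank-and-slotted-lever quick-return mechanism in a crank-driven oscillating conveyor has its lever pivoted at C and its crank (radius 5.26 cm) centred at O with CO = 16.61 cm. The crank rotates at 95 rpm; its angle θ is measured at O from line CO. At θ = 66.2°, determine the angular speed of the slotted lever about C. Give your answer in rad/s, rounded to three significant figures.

1.67

ω = 9.948 rad/s (from 95 rpm).
Crank pin A relative to C: A = (d + r cosθ, r sinθ); lever angle φ = atan2(r sinθ, d + r cosθ).
Differentiating tanφ: φ̇ = rω(d cosθ + r)/(d² + r² + 2dr cosθ).
d² + r² + 2dr cosθ = |CA|² = 0.0374074 m²;  d cosθ + r = +0.11963 m.
|ω_lever| = |0.0526·9.948·+0.11963| / 0.0374074 = 1.6735 rad/s.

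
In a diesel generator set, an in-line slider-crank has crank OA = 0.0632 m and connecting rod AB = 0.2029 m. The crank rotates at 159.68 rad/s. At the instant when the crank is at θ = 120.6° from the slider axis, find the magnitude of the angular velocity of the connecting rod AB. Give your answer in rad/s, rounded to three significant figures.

ω = 159.7 rad/s
The rod makes angle φ with the slider axis where L sinφ = r sinθ; differentiating, L cosφ·φ̇ = r ω cosθ.
L cosφ = √(L² − r² sin²θ) = 0.19547 m.
|ω_rod| = r ω |cosθ| / √(L² − r² sin²θ) = 0.0632·159.7·0.50904/0.19547 = 26.281 rad/s.

26.3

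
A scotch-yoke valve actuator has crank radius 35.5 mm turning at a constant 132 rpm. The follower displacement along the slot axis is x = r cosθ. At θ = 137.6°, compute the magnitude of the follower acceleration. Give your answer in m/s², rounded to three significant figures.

5.01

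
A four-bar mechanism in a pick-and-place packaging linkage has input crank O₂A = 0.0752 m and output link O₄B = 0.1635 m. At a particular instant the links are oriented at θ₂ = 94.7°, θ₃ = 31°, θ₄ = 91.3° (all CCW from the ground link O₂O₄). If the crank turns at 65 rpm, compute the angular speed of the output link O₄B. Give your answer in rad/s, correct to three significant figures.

3.23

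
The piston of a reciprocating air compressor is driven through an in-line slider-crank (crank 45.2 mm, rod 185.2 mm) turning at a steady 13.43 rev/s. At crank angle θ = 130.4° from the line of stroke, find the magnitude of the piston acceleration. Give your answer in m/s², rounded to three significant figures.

220

ω = 2π·13.4 = 84.38 rad/s
x(θ) = r cosθ + √(L² − r² sin²θ); with ω constant, a = ω²·d²x/dθ².
d²x/dθ² = −r cosθ − r²(cos2θ)/√u − r⁴ sin²2θ/(4u^{3/2}),  u = L² − r² sin²θ = 0.0331142 m².
Substituting r = 0.0452 m, L = 0.1852 m, θ = 130.4°: d²x/dθ² = +0.030921 m.
a = ω²·d²x/dθ² = (84.38)²·(+0.030921) = +220.18 m/s²;  |a| = 220.18 m/s².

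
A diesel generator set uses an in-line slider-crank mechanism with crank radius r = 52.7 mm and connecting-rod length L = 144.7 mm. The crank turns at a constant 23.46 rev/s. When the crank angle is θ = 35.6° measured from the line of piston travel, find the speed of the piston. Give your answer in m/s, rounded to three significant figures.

ω = 2π·23.5 = 147.4 rad/s
For an in-line slider-crank, x = r cosθ + √(L² − r² sin²θ), so v = −rω sinθ·[1 + r cosθ/√(L² − r² sin²θ)].
With r = 0.0527 m, L = 0.1447 m, θ = 35.6°: √(L² − r² sin²θ) = 0.14141 m.
v = −0.0527·147.4·0.58212·[1 + 0.0527·0.81310/0.14141] = -5.8923 m/s.
|v| = 5.8923 m/s.

5.89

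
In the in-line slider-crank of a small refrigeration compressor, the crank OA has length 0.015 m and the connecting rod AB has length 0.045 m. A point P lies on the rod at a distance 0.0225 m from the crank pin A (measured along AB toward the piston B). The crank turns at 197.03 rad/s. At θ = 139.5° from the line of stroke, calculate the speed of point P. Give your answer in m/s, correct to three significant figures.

ω = 197 rad/s.  Crank-pin speed |V_A| = rω = 2.9554 m/s, perpendicular to OA.
Rod angle: sinφ = −(r/L) sinθ ⇒ φ = -12.503°; ω_rod = −rω cosθ/√(L²−r²sin²θ) = +51.154 rad/s.
V_P = V_A + ω_rod × AP, with AP = 0.0225 m along the rod.
Components: V_Px = −rω sinθ − a·ω_rod·sinφ = -1.6702 m/s;  V_Py = rω cosθ + a·ω_rod·cosφ = -1.1237 m/s.
|V_P| = √(V_Px² + V_Py²) = 2.013 m/s.

2.01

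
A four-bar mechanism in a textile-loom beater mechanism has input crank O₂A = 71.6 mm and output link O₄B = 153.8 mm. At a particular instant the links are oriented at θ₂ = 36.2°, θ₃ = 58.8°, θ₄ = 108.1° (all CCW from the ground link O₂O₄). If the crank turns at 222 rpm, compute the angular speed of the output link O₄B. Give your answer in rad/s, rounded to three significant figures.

ω₂ = 23.25 rad/s (from 222 rpm).
Differentiating the loop-closure r₂e^{iθ₂}+r₃e^{iθ₃}=r₁+r₄e^{iθ₄} gives r₂ω₂e^{iθ₂}+r₃ω₃e^{iθ₃}=r₄ω₄e^{iθ₄}.
Eliminating the other unknown: ω₄ = r₂ω₂ sin(θ₂−θ₃) / [r₄ sin(θ₄−θ₃)].
Numerator sine = -0.38430; denominator sine = +0.75813.
Result = 0.0716·23.25·(-0.38430) / (0.1538·(+0.75813)) = -5.486 rad/s; magnitude 5.486 rad/s.

5.49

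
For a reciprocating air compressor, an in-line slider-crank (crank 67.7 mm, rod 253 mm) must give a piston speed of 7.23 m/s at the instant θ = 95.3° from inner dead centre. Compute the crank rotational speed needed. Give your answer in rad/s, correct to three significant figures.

110

For an in-line slider-crank, |v_piston| = rω|sinθ|·[1 + r cosθ/√(L² − r² sin²θ)].
With r = 0.0677 m, L = 0.253 m, θ = 95.3°: the bracketed kinematic factor |dx/dθ| = 0.065682 m.
ω = v/|dx/dθ| = 7.23/0.065682 = 110.08 rad/s.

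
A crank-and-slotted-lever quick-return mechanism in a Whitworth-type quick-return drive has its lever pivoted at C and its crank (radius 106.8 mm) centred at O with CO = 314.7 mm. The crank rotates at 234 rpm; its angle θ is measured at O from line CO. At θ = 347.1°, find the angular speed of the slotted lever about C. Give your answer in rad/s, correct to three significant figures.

ω = 24.5 rad/s (from 234 rpm).
Crank pin A relative to C: A = (d + r cosθ, r sinθ); lever angle φ = atan2(r sinθ, d + r cosθ).
Differentiating tanφ: φ̇ = rω(d cosθ + r)/(d² + r² + 2dr cosθ).
d² + r² + 2dr cosθ = |CA|² = 0.175966 m²;  d cosθ + r = +0.41356 m.
|ω_lever| = |0.1068·24.5·+0.41356| / 0.175966 = 6.1507 rad/s.

6.15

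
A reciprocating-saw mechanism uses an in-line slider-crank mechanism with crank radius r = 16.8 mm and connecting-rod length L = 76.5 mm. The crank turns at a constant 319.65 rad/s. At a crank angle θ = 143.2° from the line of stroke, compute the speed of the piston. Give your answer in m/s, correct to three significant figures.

2.65

ω = 319.6 rad/s
For an in-line slider-crank, x = r cosθ + √(L² − r² sin²θ), so v = −rω sinθ·[1 + r cosθ/√(L² − r² sin²θ)].
With r = 0.0168 m, L = 0.0765 m, θ = 143.2°: √(L² − r² sin²θ) = 0.075835 m.
v = −0.0168·319.6·0.59902·[1 + 0.0168·-0.80073/0.075835] = -2.6462 m/s.
|v| = 2.6462 m/s.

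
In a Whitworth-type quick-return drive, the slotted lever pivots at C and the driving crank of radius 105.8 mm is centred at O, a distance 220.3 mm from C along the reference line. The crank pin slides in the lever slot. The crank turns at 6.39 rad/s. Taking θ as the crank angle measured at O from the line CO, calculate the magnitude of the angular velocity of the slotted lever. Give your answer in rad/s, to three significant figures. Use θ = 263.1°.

0.991

ω = 6.39 rad/s
Crank pin A relative to C: A = (d + r cosθ, r sinθ); lever angle φ = atan2(r sinθ, d + r cosθ).
Differentiating tanφ: φ̇ = rω(d cosθ + r)/(d² + r² + 2dr cosθ).
d² + r² + 2dr cosθ = |CA|² = 0.0541255 m²;  d cosθ + r = +0.079334 m.
|ω_lever| = |0.1058·6.39·+0.079334| / 0.0541255 = 0.99093 rad/s.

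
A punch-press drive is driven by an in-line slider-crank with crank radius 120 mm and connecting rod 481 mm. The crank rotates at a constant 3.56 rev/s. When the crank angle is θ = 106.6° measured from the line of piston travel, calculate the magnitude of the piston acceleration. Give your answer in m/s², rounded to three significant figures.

30.0

ω = 2π·3.56 = 22.37 rad/s
x(θ) = r cosθ + √(L² − r² sin²θ); with ω constant, a = ω²·d²x/dθ².
d²x/dθ² = −r cosθ − r²(cos2θ)/√u − r⁴ sin²2θ/(4u^{3/2}),  u = L² − r² sin²θ = 0.218136 m².
Substituting r = 0.12 m, L = 0.481 m, θ = 106.6°: d²x/dθ² = +0.059929 m.
a = ω²·d²x/dθ² = (22.37)²·(+0.059929) = +29.984 m/s²;  |a| = 29.984 m/s².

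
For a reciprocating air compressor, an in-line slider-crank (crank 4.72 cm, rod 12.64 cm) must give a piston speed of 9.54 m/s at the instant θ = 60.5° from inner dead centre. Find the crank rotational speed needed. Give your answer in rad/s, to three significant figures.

For an in-line slider-crank, |v_piston| = rω|sinθ|·[1 + r cosθ/√(L² − r² sin²θ)].
With r = 0.0472 m, L = 0.1264 m, θ = 60.5°: the bracketed kinematic factor |dx/dθ| = 0.049068 m.
ω = v/|dx/dθ| = 9.54/0.049068 = 194.42 rad/s.

194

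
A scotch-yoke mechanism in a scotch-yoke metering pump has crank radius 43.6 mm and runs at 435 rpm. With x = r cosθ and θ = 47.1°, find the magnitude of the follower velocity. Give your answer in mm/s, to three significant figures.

ω = 45.55 rad/s (from 435 rpm).
x = r cosθ ⇒ ẋ = −rω sinθ.
|v| = rω|sinθ| = 0.0436·45.55·|sin 47.1°| = 1.4549 m/s = 1454.9 mm/s.

1450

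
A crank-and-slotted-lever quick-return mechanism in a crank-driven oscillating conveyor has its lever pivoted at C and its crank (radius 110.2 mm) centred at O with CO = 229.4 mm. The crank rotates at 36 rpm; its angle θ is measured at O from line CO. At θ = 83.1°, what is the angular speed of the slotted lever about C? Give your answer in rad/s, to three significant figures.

0.808

ω = 3.77 rad/s (from 36 rpm).
Crank pin A relative to C: A = (d + r cosθ, r sinθ); lever angle φ = atan2(r sinθ, d + r cosθ).
Differentiating tanφ: φ̇ = rω(d cosθ + r)/(d² + r² + 2dr cosθ).
d² + r² + 2dr cosθ = |CA|² = 0.0708425 m²;  d cosθ + r = +0.13776 m.
|ω_lever| = |0.1102·3.77·+0.13776| / 0.0708425 = 0.80787 rad/s.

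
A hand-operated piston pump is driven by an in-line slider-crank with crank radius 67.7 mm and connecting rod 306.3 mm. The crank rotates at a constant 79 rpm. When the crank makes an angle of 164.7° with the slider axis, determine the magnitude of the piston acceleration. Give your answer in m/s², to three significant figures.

3.58

ω = 2π·79/60 = 8.273 rad/s
x(θ) = r cosθ + √(L² − r² sin²θ); with ω constant, a = ω²·d²x/dθ².
d²x/dθ² = −r cosθ − r²(cos2θ)/√u − r⁴ sin²2θ/(4u^{3/2}),  u = L² − r² sin²θ = 0.0935006 m².
Substituting r = 0.0677 m, L = 0.3063 m, θ = 164.7°: d²x/dθ² = +0.052351 m.
a = ω²·d²x/dθ² = (8.273)²·(+0.052351) = +3.5829 m/s²;  |a| = 3.5829 m/s².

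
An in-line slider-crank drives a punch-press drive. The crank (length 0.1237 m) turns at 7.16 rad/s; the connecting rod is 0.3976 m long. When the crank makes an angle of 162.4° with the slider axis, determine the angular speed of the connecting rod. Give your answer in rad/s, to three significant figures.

ω = 7.16 rad/s
The rod makes angle φ with the slider axis where L sinφ = r sinθ; differentiating, L cosφ·φ̇ = r ω cosθ.
L cosφ = √(L² − r² sin²θ) = 0.39584 m.
|ω_rod| = r ω |cosθ| / √(L² − r² sin²θ) = 0.1237·7.16·0.95319/0.39584 = 2.1328 rad/s.

2.13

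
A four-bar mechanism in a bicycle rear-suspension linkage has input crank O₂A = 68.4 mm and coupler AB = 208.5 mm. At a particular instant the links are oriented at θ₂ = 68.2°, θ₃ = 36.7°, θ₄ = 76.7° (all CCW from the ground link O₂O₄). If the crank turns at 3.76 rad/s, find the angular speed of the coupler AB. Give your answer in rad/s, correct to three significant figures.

ω₂ = 3.76 rad/s
Differentiating the loop-closure r₂e^{iθ₂}+r₃e^{iθ₃}=r₁+r₄e^{iθ₄} gives r₂ω₂e^{iθ₂}+r₃ω₃e^{iθ₃}=r₄ω₄e^{iθ₄}.
Eliminating the other unknown: ω₃ = r₂ω₂ sin(θ₄−θ₂) / [r₃ sin(θ₃−θ₄)].
Numerator sine = +0.14781; denominator sine = -0.64279.
Result = 0.0684·3.76·(+0.14781) / (0.2085·(-0.64279)) = -0.28364 rad/s; magnitude 0.28364 rad/s.

0.284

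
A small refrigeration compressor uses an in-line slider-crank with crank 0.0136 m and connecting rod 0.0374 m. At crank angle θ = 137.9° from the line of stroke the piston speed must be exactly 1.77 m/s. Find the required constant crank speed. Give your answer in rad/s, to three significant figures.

269

For an in-line slider-crank, |v_piston| = rω|sinθ|·[1 + r cosθ/√(L² − r² sin²θ)].
With r = 0.0136 m, L = 0.0374 m, θ = 137.9°: the bracketed kinematic factor |dx/dθ| = 0.0065812 m.
ω = v/|dx/dθ| = 1.77/0.0065812 = 268.95 rad/s.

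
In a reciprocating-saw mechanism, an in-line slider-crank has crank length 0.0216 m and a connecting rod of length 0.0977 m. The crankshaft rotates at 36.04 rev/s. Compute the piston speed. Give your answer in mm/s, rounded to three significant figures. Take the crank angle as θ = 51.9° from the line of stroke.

4380

ω = 2π·36 = 226.4 rad/s
For an in-line slider-crank, x = r cosθ + √(L² − r² sin²θ), so v = −rω sinθ·[1 + r cosθ/√(L² − r² sin²θ)].
With r = 0.0216 m, L = 0.0977 m, θ = 51.9°: √(L² − r² sin²θ) = 0.09621 m.
v = −0.0216·226.4·0.78694·[1 + 0.0216·0.61704/0.09621] = -4.3823 m/s.
|v| = 4.3823 m/s = 4382.3 mm/s.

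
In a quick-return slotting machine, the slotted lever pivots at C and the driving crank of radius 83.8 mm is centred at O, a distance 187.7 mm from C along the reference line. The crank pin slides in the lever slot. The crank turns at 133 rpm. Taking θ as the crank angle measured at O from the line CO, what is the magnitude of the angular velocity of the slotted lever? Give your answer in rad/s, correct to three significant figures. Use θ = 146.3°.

5.25

ω = 13.93 rad/s (from 133 rpm).
Crank pin A relative to C: A = (d + r cosθ, r sinθ); lever angle φ = atan2(r sinθ, d + r cosθ).
Differentiating tanφ: φ̇ = rω(d cosθ + r)/(d² + r² + 2dr cosθ).
d² + r² + 2dr cosθ = |CA|² = 0.0160817 m²;  d cosθ + r = -0.072358 m.
|ω_lever| = |0.0838·13.93·-0.072358| / 0.0160817 = 5.2514 rad/s.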